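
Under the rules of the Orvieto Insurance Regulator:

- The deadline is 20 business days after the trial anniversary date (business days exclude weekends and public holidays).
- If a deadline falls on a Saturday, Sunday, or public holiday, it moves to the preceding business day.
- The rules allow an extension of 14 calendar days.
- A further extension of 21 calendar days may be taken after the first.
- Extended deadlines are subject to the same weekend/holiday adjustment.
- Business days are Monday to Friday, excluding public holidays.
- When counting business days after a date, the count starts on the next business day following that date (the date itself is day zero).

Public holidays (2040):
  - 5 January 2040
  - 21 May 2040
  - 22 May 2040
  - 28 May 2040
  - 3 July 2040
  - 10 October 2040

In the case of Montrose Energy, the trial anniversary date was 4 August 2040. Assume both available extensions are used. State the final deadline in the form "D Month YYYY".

Counting 20 business days after 4 August 2040 (skipping weekends and listed holidays) reaches 31 August 2040.
31 August 2040 falls on a Friday, which is a business day, so no adjustment is needed.
With the 14-day extension, 31 August 2040 becomes 14 September 2040.
Since 14 September 2040 is a Friday and not a holiday, the date is unchanged.
The 21-calendar-day extension moves the deadline from 14 September 2040 to 5 October 2040.
Since 5 October 2040 is a Friday and not a holiday, the date is unchanged.
Final deadline: 5 October 2040.

5 October 2040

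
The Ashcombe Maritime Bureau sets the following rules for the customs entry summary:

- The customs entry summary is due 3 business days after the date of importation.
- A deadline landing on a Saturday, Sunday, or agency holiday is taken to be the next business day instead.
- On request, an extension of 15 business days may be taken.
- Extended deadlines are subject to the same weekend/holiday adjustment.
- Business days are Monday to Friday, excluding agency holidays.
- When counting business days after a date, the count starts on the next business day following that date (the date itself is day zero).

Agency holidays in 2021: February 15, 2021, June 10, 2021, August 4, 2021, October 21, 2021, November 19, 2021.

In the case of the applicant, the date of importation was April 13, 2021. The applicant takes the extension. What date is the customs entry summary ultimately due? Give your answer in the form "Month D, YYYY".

Starting the day after April 13, 2021 and counting 3 business days lands on April 16, 2021.
April 16, 2021 falls on a Friday, which is a business day, so no adjustment is needed.
The 15-business-day extension runs from April 16, 2021 to May 7, 2021.
May 7, 2021 falls on a Friday, which is a business day, so no adjustment is needed.
Deadline: May 7, 2021.

May 7, 2021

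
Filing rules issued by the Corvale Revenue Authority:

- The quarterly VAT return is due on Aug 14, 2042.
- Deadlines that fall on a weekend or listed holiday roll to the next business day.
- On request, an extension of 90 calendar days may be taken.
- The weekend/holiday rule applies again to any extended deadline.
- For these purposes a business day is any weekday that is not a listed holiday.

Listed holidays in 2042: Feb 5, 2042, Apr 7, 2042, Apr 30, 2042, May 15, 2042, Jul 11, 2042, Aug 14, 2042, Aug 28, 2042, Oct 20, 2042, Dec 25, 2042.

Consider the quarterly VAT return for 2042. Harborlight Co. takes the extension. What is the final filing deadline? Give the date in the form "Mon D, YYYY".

Nov 13, 2042

The statutory due date is Aug 14, 2042.
Aug 14, 2042 falls on a listed holiday. Rolling to the next business day gives Aug 15, 2042, a Friday.
The 90-calendar-day extension moves the deadline from Aug 15, 2042 to Nov 13, 2042.
Since Nov 13, 2042 is a Thursday and not a holiday, the date is unchanged.
So the filing is due Nov 13, 2042.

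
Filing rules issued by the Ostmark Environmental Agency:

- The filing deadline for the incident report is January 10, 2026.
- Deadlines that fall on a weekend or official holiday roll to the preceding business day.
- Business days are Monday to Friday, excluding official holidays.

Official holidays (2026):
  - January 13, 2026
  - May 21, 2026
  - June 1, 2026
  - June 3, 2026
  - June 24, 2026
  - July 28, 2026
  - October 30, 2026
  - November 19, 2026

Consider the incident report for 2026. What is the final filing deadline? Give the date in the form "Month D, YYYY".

Start from the fixed due date, January 10, 2026.
January 10, 2026 is a Saturday, so it moves to the preceding business day, January 9, 2026 (Friday).
So the filing is due January 9, 2026.

January 9, 2026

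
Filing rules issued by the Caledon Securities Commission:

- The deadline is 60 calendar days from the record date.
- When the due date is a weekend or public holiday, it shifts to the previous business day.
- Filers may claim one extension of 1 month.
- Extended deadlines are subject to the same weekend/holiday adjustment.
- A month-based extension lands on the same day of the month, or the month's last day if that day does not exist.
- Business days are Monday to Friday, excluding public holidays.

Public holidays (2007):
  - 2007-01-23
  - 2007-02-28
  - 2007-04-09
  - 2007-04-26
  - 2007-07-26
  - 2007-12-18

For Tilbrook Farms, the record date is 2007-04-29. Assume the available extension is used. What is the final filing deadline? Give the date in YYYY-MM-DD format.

2007-07-27

60 calendar days after 2007-04-29 is 2007-06-28.
Since 2007-06-28 is a Thursday and not a holiday, the date is unchanged.
Applying the 1 month extension: 1 month after 2007-06-28 is 2007-07-28.
Because 2007-07-28 is a Saturday, the deadline becomes 2007-07-27 (Friday).
The final due date is 2007-07-27.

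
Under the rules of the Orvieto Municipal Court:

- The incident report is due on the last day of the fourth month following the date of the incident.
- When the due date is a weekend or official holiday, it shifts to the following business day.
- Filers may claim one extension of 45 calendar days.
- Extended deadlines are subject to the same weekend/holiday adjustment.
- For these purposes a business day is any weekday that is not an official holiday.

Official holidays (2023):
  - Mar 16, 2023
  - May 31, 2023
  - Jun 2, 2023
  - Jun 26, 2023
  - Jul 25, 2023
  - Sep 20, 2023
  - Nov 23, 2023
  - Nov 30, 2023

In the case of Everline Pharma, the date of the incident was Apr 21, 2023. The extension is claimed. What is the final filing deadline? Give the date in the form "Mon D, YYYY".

Oct 16, 2023

4 months after Apr 21, 2023 falls in August 2023; the last day of that month is Aug 31, 2023.
Aug 31, 2023 is a Thursday and not a listed holiday, so it stands.
The 45-calendar-day extension moves the deadline from Aug 31, 2023 to Oct 15, 2023.
Oct 15, 2023 falls on a Sunday. Rolling to the next business day gives Oct 16, 2023, a Monday.
The final due date is Oct 16, 2023.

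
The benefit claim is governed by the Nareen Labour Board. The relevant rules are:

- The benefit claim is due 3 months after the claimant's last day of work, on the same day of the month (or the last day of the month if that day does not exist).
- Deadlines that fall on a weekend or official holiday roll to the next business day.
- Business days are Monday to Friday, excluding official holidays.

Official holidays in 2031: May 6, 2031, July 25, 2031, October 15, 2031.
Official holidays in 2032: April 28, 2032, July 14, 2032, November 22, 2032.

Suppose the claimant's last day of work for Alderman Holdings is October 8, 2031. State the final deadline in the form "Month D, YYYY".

3 months from October 8, 2031 is January 8, 2032.
Since January 8, 2032 is a Thursday and not a holiday, the date is unchanged.
Deadline: January 8, 2032.

January 8, 2032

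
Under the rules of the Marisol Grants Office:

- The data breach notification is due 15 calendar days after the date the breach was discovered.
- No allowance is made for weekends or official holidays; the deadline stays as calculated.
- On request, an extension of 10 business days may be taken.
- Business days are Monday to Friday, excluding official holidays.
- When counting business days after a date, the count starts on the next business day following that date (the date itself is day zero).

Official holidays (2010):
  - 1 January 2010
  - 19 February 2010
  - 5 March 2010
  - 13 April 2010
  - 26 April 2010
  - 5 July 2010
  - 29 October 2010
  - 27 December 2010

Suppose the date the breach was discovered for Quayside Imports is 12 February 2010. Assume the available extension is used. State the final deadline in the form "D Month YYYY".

15 March 2010

Adding 15 calendar days to 12 February 2010 gives 27 February 2010.
No adjustment is made for weekends or holidays, so 27 February 2010 stands.
The 10-business-day extension runs from 27 February 2010 to 15 March 2010.
No adjustment is made for weekends or holidays, so 15 March 2010 stands.
Deadline: 15 March 2010.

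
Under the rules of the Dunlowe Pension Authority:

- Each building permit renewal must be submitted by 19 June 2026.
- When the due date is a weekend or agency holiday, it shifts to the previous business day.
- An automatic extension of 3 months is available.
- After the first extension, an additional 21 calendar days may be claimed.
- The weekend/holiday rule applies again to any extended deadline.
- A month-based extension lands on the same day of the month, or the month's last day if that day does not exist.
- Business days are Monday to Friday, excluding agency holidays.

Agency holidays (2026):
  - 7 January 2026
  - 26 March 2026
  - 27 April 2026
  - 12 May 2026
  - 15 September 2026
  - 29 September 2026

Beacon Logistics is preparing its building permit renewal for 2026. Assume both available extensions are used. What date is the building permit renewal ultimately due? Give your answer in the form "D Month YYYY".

9 October 2026

Start from the fixed due date, 19 June 2026.
19 June 2026 is a Friday and not a listed holiday, so it stands.
Add 3 months to 19 June 2026: 19 September 2026.
19 September 2026 falls on a Saturday. Rolling to the preceding business day gives 18 September 2026, a Friday.
Add the 21 calendar-day extension to 18 September 2026: 9 October 2026.
9 October 2026 is a Friday and not a listed holiday, so it stands.
Deadline: 9 October 2026.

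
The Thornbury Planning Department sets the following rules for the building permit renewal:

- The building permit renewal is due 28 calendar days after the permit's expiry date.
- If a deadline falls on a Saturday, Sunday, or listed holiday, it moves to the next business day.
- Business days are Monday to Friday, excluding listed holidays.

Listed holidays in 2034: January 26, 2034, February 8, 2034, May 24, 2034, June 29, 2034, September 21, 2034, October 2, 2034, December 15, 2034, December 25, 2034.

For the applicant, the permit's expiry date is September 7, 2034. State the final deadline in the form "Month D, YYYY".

October 5, 2034

Adding 28 calendar days to September 7, 2034 gives October 5, 2034.
October 5, 2034 falls on a Thursday, which is a business day, so no adjustment is needed.
The final due date is October 5, 2034.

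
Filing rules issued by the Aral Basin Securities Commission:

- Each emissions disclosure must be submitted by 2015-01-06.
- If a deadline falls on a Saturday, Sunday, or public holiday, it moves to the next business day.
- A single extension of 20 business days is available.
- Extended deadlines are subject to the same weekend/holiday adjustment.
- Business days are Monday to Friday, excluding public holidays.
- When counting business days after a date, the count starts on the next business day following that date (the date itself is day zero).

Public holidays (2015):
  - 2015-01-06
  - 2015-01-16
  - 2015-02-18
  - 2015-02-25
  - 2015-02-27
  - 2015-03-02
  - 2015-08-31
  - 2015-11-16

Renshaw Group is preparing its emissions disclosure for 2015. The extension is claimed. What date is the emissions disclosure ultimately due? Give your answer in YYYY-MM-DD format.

2015-02-05

Start from the fixed due date, 2015-01-06.
2015-01-06 falls on a listed holiday. Rolling to the next business day gives 2015-01-07, a Wednesday.
The 20-business-day extension runs from 2015-01-07 to 2015-02-05.
Since 2015-02-05 is a Thursday and not a holiday, the date is unchanged.
Deadline: 2015-02-05.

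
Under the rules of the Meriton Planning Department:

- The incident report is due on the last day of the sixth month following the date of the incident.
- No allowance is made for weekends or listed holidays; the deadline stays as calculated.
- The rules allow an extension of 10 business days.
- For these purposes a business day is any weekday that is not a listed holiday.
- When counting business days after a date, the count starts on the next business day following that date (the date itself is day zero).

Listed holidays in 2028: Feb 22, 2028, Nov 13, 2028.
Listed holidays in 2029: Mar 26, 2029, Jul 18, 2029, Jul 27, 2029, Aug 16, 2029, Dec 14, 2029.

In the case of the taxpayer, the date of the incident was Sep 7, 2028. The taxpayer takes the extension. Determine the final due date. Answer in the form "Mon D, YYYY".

Apr 13, 2029

6 months after Sep 7, 2028 falls in March 2029; the last day of that month is Mar 31, 2029.
Mar 31, 2029 falls on a Saturday. The rules make no weekend/holiday allowance, so it remains Mar 31, 2029.
Applying the 10-business-day extension: 10 business days after Mar 31, 2029 is Apr 13, 2029.
No adjustment is made for weekends or holidays, so Apr 13, 2029 stands.
Deadline: Apr 13, 2029.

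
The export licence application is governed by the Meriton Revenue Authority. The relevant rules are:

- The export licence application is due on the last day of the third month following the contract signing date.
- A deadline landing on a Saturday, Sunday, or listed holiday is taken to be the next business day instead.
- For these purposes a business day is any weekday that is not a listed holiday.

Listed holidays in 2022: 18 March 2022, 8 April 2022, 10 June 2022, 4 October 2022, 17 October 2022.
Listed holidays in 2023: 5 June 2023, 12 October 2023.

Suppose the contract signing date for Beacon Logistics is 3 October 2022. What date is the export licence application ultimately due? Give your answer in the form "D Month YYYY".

3 months after 3 October 2022 is January 2023; that month ends on 31 January 2023.
31 January 2023 falls on a Tuesday, which is a business day, so no adjustment is needed.
Deadline: 31 January 2023.

31 January 2023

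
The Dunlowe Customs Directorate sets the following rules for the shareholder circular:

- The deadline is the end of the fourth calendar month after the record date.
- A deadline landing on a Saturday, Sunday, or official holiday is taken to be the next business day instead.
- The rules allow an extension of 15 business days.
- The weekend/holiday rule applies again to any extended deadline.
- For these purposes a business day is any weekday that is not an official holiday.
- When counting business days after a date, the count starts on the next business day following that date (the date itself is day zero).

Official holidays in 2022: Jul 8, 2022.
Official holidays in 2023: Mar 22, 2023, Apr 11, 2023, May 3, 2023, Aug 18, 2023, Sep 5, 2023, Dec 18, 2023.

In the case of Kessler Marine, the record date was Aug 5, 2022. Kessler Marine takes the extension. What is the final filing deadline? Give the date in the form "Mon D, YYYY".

4 months after Aug 5, 2022 is December 2022; that month ends on Dec 31, 2022.
Dec 31, 2022 falls on a Saturday. Rolling to the next business day gives Jan 2, 2023, a Monday.
The 15-business-day extension runs from Jan 2, 2023 to Jan 23, 2023.
Jan 23, 2023 falls on a Monday, which is a business day, so no adjustment is needed.
The final due date is Jan 23, 2023.

Jan 23, 2023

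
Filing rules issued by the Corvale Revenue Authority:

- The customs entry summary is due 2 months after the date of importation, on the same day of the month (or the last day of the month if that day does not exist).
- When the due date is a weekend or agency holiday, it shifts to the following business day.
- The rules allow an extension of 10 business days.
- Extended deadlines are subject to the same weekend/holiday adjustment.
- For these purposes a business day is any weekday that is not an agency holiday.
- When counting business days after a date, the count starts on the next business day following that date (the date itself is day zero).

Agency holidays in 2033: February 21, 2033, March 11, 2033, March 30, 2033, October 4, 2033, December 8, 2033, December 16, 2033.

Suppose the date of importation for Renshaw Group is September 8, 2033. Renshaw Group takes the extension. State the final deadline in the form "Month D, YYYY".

Moving 2 months forward from September 8, 2033 on the corresponding day gives November 8, 2033.
November 8, 2033 falls on a Tuesday, which is a business day, so no adjustment is needed.
Applying the 10-business-day extension: 10 business days after November 8, 2033 is November 22, 2033.
November 22, 2033 (Tuesday) is already a business day.
The final due date is November 22, 2033.

November 22, 2033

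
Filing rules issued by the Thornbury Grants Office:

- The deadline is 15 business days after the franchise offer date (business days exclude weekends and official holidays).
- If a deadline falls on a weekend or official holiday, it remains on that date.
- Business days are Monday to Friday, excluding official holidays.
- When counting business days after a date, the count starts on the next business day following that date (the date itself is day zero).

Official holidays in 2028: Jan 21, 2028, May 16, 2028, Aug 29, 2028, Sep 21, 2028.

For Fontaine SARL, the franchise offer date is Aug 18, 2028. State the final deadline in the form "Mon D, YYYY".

Sep 11, 2028

Counting 15 business days after Aug 18, 2028 (skipping weekends and listed holidays) reaches Sep 11, 2028.
No adjustment is made for weekends or holidays, so Sep 11, 2028 stands.
So the filing is due Sep 11, 2028.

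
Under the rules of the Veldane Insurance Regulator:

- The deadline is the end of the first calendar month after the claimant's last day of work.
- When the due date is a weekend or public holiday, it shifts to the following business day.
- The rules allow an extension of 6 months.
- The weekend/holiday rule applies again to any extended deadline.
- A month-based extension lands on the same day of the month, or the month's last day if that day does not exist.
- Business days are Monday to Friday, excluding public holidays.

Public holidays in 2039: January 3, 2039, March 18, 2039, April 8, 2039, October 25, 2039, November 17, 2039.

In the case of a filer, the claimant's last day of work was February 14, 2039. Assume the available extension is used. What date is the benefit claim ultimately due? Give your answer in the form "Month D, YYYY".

September 30, 2039

The first month after February 14, 2039 is March 2039, whose last day is March 31, 2039.
Since March 31, 2039 is a Thursday and not a holiday, the date is unchanged.
The 6 months extension carries March 31, 2039 to September 30, 2039 (day 31 does not exist in September, so the month's last day is used).
September 30, 2039 falls on a Friday, which is a business day, so no adjustment is needed.
The final due date is September 30, 2039.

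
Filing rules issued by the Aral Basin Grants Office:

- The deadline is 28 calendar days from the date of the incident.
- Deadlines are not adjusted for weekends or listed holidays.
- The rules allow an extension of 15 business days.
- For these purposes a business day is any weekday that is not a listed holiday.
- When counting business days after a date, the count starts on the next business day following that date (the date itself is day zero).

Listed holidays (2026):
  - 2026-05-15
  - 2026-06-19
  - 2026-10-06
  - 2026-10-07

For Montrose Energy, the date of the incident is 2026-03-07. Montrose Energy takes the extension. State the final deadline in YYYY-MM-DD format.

2026-04-24

Trigger date 2026-03-07 + 28 calendar days = 2026-04-04.
2026-04-04 falls on a Saturday. The rules make no weekend/holiday allowance, so it remains 2026-04-04.
Applying the 15-business-day extension: 15 business days after 2026-04-04 is 2026-04-24.
2026-04-24 falls on a Friday. The rules make no weekend/holiday allowance, so it remains 2026-04-24.
Deadline: 2026-04-24.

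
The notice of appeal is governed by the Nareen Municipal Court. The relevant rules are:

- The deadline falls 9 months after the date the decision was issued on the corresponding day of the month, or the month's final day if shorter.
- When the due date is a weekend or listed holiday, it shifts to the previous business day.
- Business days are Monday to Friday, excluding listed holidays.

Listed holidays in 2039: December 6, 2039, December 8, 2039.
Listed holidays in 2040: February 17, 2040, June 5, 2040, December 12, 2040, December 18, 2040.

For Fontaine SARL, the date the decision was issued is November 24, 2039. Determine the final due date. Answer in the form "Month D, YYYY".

August 24, 2040

9 months after November 24, 2039, on the same day of the month, is August 24, 2040.
Since August 24, 2040 is a Friday and not a holiday, the date is unchanged.
The final due date is August 24, 2040.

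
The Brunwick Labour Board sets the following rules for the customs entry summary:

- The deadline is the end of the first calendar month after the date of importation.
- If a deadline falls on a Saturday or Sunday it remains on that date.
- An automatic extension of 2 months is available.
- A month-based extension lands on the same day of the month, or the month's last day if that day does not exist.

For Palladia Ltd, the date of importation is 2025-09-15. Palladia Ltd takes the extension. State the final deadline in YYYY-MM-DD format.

The first month after 2025-09-15 is October 2025, whose last day is 2025-10-31.
2025-10-31 is a Friday; no weekend or holiday adjustment applies.
The 2 months extension carries 2025-10-31 to 2025-12-31.
2025-12-31 falls on a Wednesday. The rules make no weekend/holiday allowance, so it remains 2025-12-31.
So the filing is due 2025-12-31.

2025-12-31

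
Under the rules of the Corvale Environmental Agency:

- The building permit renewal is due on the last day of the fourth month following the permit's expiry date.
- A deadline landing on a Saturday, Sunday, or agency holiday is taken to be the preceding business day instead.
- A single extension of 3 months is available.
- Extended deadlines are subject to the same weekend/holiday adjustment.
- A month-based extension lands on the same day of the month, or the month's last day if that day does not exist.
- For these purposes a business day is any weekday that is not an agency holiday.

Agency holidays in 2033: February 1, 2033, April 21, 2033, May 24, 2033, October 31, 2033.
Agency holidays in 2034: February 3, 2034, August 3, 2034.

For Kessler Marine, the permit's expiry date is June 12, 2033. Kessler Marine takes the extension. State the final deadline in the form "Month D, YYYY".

January 27, 2034

4 months after June 12, 2033 is October 2033; that month ends on October 31, 2033.
October 31, 2033 falls on a listed holiday. Rolling to the preceding business day gives October 28, 2033, a Friday.
Add 3 months to October 28, 2033: January 28, 2034.
Because January 28, 2034 is a Saturday, the deadline becomes January 27, 2034 (Friday).
Deadline: January 27, 2034.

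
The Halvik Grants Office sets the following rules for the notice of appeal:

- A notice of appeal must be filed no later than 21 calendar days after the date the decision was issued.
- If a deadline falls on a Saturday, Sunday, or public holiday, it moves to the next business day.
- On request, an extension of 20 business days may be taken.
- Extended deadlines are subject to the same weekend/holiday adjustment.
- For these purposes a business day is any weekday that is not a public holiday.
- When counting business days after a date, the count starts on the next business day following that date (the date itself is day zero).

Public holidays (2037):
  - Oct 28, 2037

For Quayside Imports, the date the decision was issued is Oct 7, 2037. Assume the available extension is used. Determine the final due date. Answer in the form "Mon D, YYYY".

Adding 21 calendar days to Oct 7, 2037 gives Oct 28, 2037.
Oct 28, 2037 is a listed holiday; the next business day is Oct 29, 2037 (Thursday).
Applying the 20-business-day extension: 20 business days after Oct 29, 2037 is Nov 26, 2037.
Nov 26, 2037 is a Thursday and not a listed holiday, so it stands.
So the filing is due Nov 26, 2037.

Nov 26, 2037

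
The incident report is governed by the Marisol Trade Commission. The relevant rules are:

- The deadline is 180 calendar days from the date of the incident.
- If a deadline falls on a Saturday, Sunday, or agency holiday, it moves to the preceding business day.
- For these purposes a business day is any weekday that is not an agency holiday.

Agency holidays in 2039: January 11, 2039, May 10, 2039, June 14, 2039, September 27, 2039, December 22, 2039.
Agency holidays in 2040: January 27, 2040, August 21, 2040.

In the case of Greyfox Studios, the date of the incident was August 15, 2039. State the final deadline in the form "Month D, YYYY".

180 calendar days after August 15, 2039 is February 11, 2040.
February 11, 2040 is a Saturday; the preceding business day is February 10, 2040 (Friday).
The final due date is February 10, 2040.

February 10, 2040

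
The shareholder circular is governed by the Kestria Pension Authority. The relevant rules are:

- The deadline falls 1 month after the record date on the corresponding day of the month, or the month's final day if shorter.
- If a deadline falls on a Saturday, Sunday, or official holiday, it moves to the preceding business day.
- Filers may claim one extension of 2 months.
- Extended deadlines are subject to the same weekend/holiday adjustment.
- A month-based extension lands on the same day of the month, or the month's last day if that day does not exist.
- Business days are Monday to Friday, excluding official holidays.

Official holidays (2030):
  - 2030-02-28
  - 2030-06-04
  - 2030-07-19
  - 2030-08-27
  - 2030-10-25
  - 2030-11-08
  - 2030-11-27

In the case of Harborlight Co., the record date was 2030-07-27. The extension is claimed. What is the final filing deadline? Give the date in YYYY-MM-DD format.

Moving 1 month forward from 2030-07-27 on the corresponding day gives 2030-08-27.
2030-08-27 is a listed holiday, so it moves to the preceding business day, 2030-08-26 (Monday).
Add 2 months to 2030-08-26: 2030-10-26.
2030-10-26 is a Saturday, so it moves to the preceding business day, 2030-10-24 (Thursday).
So the filing is due 2030-10-24.

2030-10-24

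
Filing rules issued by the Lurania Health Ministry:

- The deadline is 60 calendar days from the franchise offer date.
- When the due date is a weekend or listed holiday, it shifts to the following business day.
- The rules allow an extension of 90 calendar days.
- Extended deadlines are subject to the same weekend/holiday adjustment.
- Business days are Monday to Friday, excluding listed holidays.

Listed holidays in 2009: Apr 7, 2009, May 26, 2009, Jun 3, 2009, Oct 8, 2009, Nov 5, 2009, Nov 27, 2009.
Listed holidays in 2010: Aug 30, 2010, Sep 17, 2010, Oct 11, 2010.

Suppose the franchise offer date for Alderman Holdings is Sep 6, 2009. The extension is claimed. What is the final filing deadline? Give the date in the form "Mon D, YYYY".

Trigger date Sep 6, 2009 + 60 calendar days = Nov 5, 2009.
Nov 5, 2009 is a listed holiday, so it moves to the next business day, Nov 6, 2009 (Friday).
With the 90-day extension, Nov 6, 2009 becomes Feb 4, 2010.
Feb 4, 2010 falls on a Thursday, which is a business day, so no adjustment is needed.
Deadline: Feb 4, 2010.

Feb 4, 2010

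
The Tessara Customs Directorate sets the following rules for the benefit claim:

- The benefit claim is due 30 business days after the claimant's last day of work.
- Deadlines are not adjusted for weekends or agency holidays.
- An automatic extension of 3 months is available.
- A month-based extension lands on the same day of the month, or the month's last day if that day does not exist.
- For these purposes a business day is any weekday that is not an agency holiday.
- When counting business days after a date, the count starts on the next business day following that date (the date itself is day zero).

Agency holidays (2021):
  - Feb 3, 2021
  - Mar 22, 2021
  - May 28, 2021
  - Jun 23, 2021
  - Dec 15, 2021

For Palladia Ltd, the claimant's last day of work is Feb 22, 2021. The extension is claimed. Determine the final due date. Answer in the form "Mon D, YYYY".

Jul 6, 2021

30 business days after Feb 22, 2021, excluding weekends and holidays, is Apr 6, 2021.
No adjustment is made for weekends or holidays, so Apr 6, 2021 stands.
Add 3 months to Apr 6, 2021: Jul 6, 2021.
Jul 6, 2021 is a Tuesday; no weekend or holiday adjustment applies.
So the filing is due Jul 6, 2021.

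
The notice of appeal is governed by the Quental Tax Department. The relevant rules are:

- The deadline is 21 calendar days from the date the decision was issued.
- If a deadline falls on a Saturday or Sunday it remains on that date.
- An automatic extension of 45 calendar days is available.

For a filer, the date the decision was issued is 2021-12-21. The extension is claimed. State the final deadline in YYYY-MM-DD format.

From 2021-12-21, 21 calendar days later is 2022-01-11.
No adjustment is made for weekends or holidays, so 2022-01-11 stands.
The 45-calendar-day extension moves the deadline from 2022-01-11 to 2022-02-25.
No adjustment is made for weekends or holidays, so 2022-02-25 stands.
Final deadline: 2022-02-25.

2022-02-25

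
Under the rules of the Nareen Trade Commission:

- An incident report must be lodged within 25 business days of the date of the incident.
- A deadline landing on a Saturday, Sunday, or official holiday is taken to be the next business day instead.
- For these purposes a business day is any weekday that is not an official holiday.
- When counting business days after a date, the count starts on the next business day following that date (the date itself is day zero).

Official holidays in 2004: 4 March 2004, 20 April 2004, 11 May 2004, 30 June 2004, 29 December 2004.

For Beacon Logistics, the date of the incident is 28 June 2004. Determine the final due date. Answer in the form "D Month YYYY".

Starting the day after 28 June 2004 and counting 25 business days lands on 3 August 2004.
3 August 2004 (Tuesday) is already a business day.
The final due date is 3 August 2004.

3 August 2004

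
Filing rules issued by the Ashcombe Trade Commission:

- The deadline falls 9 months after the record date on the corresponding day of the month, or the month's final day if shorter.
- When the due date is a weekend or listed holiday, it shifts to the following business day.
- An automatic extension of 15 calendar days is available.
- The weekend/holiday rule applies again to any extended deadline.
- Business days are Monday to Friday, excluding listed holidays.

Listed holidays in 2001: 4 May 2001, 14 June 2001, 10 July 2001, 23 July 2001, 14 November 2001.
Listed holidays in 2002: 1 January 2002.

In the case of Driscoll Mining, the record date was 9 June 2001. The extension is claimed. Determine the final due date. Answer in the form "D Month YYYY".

9 months after 9 June 2001, on the same day of the month, is 9 March 2002.
9 March 2002 falls on a Saturday. Rolling to the next business day gives 11 March 2002, a Monday.
With the 15-day extension, 11 March 2002 becomes 26 March 2002.
Since 26 March 2002 is a Tuesday and not a holiday, the date is unchanged.
Deadline: 26 March 2002.

26 March 2002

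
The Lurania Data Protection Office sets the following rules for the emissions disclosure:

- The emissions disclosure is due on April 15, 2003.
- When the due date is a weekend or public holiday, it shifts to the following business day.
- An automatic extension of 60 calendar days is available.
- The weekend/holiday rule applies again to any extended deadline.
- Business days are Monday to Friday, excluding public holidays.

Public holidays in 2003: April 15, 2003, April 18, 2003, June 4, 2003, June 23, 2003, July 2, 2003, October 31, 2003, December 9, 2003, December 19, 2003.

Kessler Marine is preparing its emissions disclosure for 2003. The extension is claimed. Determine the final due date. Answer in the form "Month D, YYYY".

The statutory due date is April 15, 2003.
April 15, 2003 is a listed holiday, so it moves to the next business day, April 16, 2003 (Wednesday).
With the 60-day extension, April 16, 2003 becomes June 15, 2003.
Because June 15, 2003 is a Sunday, the deadline becomes June 16, 2003 (Monday).
Final deadline: June 16, 2003.

June 16, 2003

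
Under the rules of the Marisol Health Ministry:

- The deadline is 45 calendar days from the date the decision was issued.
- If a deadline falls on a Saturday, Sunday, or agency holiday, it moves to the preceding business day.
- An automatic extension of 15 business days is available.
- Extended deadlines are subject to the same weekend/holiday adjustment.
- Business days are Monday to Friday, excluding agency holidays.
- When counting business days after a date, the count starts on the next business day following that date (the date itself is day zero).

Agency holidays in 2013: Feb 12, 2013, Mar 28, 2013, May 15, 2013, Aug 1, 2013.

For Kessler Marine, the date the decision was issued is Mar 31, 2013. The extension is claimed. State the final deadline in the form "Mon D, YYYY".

From Mar 31, 2013, 45 calendar days later is May 15, 2013.
May 15, 2013 falls on a listed holiday. Rolling to the preceding business day gives May 14, 2013, a Tuesday.
The 15-business-day extension runs from May 14, 2013 to Jun 5, 2013.
Jun 5, 2013 is a Wednesday and not a listed holiday, so it stands.
The final due date is Jun 5, 2013.

Jun 5, 2013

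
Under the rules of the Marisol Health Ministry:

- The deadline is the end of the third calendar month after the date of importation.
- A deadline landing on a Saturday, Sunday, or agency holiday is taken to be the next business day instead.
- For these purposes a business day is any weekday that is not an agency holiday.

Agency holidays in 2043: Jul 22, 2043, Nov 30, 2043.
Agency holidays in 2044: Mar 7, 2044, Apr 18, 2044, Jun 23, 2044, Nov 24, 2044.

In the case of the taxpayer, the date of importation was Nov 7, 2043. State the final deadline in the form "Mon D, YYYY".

The third month after Nov 7, 2043 is February 2044, whose last day is Feb 29, 2044.
Feb 29, 2044 falls on a Monday, which is a business day, so no adjustment is needed.
The final due date is Feb 29, 2044.

Feb 29, 2044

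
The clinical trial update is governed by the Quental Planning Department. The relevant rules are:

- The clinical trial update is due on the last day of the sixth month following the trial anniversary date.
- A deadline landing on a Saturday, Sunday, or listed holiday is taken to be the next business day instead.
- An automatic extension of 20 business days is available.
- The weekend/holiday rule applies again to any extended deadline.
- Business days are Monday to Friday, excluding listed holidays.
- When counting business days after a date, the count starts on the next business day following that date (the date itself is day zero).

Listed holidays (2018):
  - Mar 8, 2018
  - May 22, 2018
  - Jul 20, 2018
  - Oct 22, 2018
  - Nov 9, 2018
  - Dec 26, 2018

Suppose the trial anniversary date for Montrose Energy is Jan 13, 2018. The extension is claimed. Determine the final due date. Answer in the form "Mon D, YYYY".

The sixth month after Jan 13, 2018 is July 2018, whose last day is Jul 31, 2018.
Jul 31, 2018 falls on a Tuesday, which is a business day, so no adjustment is needed.
The 20-business-day extension runs from Jul 31, 2018 to Aug 28, 2018.
Aug 28, 2018 is a Tuesday and not a listed holiday, so it stands.
So the filing is due Aug 28, 2018.

Aug 28, 2018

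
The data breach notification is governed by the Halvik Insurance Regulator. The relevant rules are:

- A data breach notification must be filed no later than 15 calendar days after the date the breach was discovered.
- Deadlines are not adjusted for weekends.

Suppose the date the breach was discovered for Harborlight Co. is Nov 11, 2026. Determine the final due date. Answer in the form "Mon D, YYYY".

15 calendar days after Nov 11, 2026 is Nov 26, 2026.
No adjustment is made for weekends or holidays, so Nov 26, 2026 stands.
So the filing is due Nov 26, 2026.

Nov 26, 2026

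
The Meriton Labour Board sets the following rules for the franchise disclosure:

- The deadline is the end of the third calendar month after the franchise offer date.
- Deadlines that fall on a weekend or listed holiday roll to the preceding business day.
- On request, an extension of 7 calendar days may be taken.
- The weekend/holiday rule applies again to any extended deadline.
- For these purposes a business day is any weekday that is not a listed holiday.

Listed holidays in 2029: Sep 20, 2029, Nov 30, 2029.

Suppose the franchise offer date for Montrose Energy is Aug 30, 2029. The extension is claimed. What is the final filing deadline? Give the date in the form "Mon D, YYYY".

3 months after Aug 30, 2029 is November 2029; that month ends on Nov 30, 2029.
Because Nov 30, 2029 is a listed holiday, the deadline becomes Nov 29, 2029 (Thursday).
The 7-calendar-day extension moves the deadline from Nov 29, 2029 to Dec 6, 2029.
Dec 6, 2029 falls on a Thursday, which is a business day, so no adjustment is needed.
So the filing is due Dec 6, 2029.

Dec 6, 2029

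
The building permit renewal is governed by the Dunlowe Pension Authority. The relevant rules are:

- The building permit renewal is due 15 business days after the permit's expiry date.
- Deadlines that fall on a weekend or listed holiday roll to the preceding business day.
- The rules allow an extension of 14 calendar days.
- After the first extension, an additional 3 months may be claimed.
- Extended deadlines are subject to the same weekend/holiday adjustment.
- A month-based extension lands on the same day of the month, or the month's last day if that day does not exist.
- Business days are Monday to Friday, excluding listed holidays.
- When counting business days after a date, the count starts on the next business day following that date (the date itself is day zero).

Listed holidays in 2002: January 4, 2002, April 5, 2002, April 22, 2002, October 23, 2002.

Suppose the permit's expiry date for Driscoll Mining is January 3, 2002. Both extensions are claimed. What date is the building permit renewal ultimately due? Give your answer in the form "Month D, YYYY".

Counting 15 business days after January 3, 2002 (skipping weekends and listed holidays) reaches January 25, 2002.
January 25, 2002 is a Friday and not a listed holiday, so it stands.
With the 14-day extension, January 25, 2002 becomes February 8, 2002.
Since February 8, 2002 is a Friday and not a holiday, the date is unchanged.
Applying the 3 months extension: 3 months after February 8, 2002 is May 8, 2002.
Since May 8, 2002 is a Wednesday and not a holiday, the date is unchanged.
Final deadline: May 8, 2002.

May 8, 2002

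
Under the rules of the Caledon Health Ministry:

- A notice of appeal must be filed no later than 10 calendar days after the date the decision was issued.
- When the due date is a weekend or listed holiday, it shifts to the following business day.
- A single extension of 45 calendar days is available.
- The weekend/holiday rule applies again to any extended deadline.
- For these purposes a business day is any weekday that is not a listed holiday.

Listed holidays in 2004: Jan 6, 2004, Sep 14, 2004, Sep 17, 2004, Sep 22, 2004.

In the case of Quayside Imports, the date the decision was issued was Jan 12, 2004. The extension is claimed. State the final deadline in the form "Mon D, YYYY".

From Jan 12, 2004, 10 calendar days later is Jan 22, 2004.
Since Jan 22, 2004 is a Thursday and not a holiday, the date is unchanged.
With the 45-day extension, Jan 22, 2004 becomes Mar 7, 2004.
Mar 7, 2004 falls on a Sunday. Rolling to the next business day gives Mar 8, 2004, a Monday.
So the filing is due Mar 8, 2004.

Mar 8, 2004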